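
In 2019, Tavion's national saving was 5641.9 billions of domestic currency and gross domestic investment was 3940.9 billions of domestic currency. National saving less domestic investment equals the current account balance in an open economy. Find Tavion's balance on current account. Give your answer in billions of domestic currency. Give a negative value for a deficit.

CA = S - I = 5641.9 - 3940.9 = 1701.0

1701.0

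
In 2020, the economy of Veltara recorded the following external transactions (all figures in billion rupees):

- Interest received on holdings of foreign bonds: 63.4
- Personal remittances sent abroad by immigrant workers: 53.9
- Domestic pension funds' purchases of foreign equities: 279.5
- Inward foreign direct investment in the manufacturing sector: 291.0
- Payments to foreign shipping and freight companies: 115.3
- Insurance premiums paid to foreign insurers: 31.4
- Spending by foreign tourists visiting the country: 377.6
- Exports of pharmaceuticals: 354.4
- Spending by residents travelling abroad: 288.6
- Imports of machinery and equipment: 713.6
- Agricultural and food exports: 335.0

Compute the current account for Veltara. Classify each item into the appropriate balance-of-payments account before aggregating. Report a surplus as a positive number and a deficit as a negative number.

-72.4

Goods: -713.6 + 354.4 + 335.0 = -24.2
Services: 377.6 - 31.4 - 115.3 - 288.6 = -57.7
Primary income: 63.4
Secondary income: -53.9
Current account = (-24.2) + (-57.7) + 63.4 + (-53.9) = -72.4
(Excluded from the current account — financial account: domestic pension funds' purchases of foreign equities 279.5, inward foreign direct investment in the manufacturing sector 291.0.)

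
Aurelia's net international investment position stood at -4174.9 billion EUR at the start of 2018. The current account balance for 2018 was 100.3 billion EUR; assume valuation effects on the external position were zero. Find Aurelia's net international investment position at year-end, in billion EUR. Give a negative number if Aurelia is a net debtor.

With no valuation effects, change in NIIP = current account = 100.3
End-of-year NIIP = -4174.9 + 100.3 = -4074.6

-4074.6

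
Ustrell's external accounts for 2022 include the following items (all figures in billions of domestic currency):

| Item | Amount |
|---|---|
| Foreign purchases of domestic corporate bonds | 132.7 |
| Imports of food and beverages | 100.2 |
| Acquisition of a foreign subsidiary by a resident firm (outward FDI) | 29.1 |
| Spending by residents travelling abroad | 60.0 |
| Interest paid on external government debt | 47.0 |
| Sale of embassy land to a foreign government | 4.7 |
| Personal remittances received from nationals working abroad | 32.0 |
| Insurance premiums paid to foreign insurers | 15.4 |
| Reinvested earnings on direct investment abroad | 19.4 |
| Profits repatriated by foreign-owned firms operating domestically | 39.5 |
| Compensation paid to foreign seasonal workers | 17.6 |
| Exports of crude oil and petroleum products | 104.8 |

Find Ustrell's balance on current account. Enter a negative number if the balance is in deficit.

-123.5

Goods: -100.2 + 104.8 = 4.6
Services: -60.0 - 15.4 = -75.4
Primary income: -17.6 - 39.5 + 19.4 - 47.0 = -84.7
Secondary income: 32.0
Current account = 4.6 + (-75.4) + (-84.7) + 32.0 = -123.5
(Excluded from the current account — financial account: foreign purchases of domestic corporate bonds 132.7, acquisition of a foreign subsidiary by a resident firm (outward FDI) 29.1; capital account: sale of embassy land to a foreign government 4.7.)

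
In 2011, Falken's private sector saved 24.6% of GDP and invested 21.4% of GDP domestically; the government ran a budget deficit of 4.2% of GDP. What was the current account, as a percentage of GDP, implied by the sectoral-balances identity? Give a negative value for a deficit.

-1.0

By the sectoral-balances identity, CA = (S_private - I) + (T - G).
Private balance = 24.6 - 21.4 = 3.2
Government balance (T - G) = -4.2
CA = 3.2 + (-4.2) = -1.0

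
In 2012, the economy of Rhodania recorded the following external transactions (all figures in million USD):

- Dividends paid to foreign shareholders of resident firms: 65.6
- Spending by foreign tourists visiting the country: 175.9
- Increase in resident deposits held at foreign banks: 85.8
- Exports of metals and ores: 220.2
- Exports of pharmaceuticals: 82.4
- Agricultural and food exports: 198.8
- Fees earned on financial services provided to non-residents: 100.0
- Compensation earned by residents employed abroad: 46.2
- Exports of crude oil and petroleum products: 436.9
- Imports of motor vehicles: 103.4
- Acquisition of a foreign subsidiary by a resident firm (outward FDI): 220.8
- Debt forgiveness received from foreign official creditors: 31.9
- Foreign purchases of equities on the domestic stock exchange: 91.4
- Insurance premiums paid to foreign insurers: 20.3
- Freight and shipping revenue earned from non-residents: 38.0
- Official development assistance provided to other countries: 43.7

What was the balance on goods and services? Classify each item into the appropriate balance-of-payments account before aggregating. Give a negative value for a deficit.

Goods: 436.9 + 198.8 + 220.2 - 103.4 + 82.4 = 834.9
Services: -20.3 + 100.0 + 38.0 + 175.9 = 293.6
Trade balance = 834.9 + 293.6 = 1128.5
(Excluded from the trade balance — primary income: dividends paid to foreign shareholders of resident firms 65.6, compensation earned by residents employed abroad 46.2; financial account: increase in resident deposits held at foreign banks 85.8, acquisition of a foreign subsidiary by a resident firm (outward FDI) 220.8, foreign purchases of equities on the domestic stock exchange 91.4; capital account: debt forgiveness received from foreign official creditors 31.9; secondary income: official development assistance provided to other countries 43.7.)

1128.5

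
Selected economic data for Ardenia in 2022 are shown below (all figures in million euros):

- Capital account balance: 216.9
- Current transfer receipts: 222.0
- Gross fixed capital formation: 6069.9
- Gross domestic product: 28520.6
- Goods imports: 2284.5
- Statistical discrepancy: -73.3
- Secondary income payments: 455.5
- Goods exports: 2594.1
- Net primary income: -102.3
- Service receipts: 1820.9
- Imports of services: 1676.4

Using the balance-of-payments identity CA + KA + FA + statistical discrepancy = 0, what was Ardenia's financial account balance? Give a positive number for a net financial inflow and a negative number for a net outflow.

-261.9

Goods balance = 2594.1 - 2284.5 = 309.6
Services balance = 1820.9 - 1676.4 = 144.5
Trade balance (goods + services) = 309.6 + 144.5 = 454.1
Net primary income = -102.3
Net secondary income = 222.0 - 455.5 = -233.5
Current account = 454.1 + (-102.3) + (-233.5) = 118.3
Financial account = -(118.3 + 216.9 + (-73.3)) = -261.9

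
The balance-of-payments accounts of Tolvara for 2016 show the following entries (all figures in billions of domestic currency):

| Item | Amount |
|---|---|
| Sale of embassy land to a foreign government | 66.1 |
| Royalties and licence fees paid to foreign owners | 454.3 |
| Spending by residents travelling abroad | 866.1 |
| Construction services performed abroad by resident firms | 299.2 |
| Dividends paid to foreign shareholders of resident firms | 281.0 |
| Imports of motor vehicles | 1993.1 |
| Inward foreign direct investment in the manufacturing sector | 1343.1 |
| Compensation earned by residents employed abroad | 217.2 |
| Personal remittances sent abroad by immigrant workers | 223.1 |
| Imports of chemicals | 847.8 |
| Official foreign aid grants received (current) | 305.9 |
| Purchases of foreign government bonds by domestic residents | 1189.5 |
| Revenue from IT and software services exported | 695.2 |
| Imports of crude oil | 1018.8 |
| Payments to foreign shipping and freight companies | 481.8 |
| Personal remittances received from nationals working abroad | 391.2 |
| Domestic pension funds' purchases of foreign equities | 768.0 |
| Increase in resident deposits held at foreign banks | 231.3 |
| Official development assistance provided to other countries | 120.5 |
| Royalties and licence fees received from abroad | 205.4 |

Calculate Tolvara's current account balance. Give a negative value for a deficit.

-4172.4

Goods: -1993.1 - 1018.8 - 847.8 = -3859.7
Services: 299.2 + 205.4 + 695.2 - 454.3 - 866.1 - 481.8 = -602.4
Primary income: 217.2 - 281.0 = -63.8
Secondary income: 305.9 - 120.5 - 223.1 + 391.2 = 353.5
Current account = (-3859.7) + (-602.4) + (-63.8) + 353.5 = -4172.4
(Excluded from the current account — capital account: sale of embassy land to a foreign government 66.1; financial account: inward foreign direct investment in the manufacturing sector 1343.1, purchases of foreign government bonds by domestic residents 1189.5, domestic pension funds' purchases of foreign equities 768.0, increase in resident deposits held at foreign banks 231.3.)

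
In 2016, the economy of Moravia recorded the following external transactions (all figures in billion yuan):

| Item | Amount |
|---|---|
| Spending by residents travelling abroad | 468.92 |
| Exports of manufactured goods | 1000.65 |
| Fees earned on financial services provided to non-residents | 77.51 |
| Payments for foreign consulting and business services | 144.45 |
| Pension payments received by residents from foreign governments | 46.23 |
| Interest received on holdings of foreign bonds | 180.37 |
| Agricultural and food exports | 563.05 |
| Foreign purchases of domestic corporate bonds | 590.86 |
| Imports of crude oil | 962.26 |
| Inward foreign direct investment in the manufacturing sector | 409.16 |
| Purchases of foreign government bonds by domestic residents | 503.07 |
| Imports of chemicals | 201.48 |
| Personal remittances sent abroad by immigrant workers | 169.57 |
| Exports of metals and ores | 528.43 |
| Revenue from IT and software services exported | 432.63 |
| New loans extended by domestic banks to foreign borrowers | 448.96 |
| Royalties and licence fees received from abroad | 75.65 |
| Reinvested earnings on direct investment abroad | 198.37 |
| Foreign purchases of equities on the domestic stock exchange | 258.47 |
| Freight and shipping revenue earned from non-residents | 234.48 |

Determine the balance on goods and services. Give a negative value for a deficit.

Goods: -201.48 + 528.43 - 962.26 + 1000.65 + 563.05 = 928.39
Services: 432.63 - 144.45 + 75.65 + 77.51 - 468.92 + 234.48 = 206.90
Trade balance = 928.39 + 206.90 = 1135.29
(Excluded from the trade balance — secondary income: pension payments received by residents from foreign governments 46.23, personal remittances sent abroad by immigrant workers 169.57; primary income: interest received on holdings of foreign bonds 180.37, reinvested earnings on direct investment abroad 198.37; financial account: foreign purchases of domestic corporate bonds 590.86, inward foreign direct investment in the manufacturing sector 409.16, purchases of foreign government bonds by domestic residents 503.07, new loans extended by domestic banks to foreign borrowers 448.96, foreign purchases of equities on the domestic stock exchange 258.47.)

1135.29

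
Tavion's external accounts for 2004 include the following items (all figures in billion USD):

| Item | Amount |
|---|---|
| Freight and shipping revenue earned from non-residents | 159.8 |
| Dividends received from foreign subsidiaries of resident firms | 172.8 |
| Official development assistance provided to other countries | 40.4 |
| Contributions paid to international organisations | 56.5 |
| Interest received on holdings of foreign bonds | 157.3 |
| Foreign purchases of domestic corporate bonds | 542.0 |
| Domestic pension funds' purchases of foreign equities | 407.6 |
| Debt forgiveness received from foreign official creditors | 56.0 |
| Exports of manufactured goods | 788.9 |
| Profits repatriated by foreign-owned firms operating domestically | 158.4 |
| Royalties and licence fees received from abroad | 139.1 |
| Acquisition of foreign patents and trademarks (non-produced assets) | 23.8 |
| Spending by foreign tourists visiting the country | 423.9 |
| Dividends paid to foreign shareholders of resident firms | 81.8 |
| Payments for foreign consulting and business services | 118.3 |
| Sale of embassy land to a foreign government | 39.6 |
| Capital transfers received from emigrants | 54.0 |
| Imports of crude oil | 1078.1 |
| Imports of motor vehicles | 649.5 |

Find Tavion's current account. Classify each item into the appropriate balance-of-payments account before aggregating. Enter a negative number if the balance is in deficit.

-341.2

Goods: 788.9 - 649.5 - 1078.1 = -938.7
Services: 139.1 - 118.3 + 159.8 + 423.9 = 604.5
Primary income: -81.8 + 172.8 - 158.4 + 157.3 = 89.9
Secondary income: -56.5 - 40.4 = -96.9
Current account = (-938.7) + 604.5 + 89.9 + (-96.9) = -341.2
(Excluded from the current account — financial account: foreign purchases of domestic corporate bonds 542.0, domestic pension funds' purchases of foreign equities 407.6; capital account: debt forgiveness received from foreign official creditors 56.0, acquisition of foreign patents and trademarks (non-produced assets) 23.8, sale of embassy land to a foreign government 39.6, capital transfers received from emigrants 54.0.)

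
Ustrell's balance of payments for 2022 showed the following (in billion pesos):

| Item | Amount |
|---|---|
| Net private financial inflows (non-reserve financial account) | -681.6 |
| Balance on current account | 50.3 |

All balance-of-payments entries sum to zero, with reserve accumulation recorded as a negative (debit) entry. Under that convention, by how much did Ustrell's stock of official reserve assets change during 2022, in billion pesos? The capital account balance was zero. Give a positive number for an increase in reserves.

Official reserve transactions balance = -(50.3 + (-681.6)) = 631.3
An accumulation of reserves is recorded as a debit (negative entry), so the change in the stock of reserves is the negative of that balance.
Change in official reserves = -(631.3) = -631.3

-631.3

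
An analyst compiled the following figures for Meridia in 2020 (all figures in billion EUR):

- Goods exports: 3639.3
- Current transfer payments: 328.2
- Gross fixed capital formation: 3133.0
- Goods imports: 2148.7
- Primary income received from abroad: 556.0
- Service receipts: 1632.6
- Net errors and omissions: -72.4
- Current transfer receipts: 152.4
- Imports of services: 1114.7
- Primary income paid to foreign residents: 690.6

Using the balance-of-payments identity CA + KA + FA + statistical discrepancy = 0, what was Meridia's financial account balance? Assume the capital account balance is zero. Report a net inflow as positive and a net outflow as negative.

-1625.7

Goods balance = 3639.3 - 2148.7 = 1490.6
Services balance = 1632.6 - 1114.7 = 517.9
Trade balance (goods + services) = 1490.6 + 517.9 = 2008.5
Net primary income = 556.0 - 690.6 = -134.6
Net secondary income = 152.4 - 328.2 = -175.8
Current account = 2008.5 + (-134.6) + (-175.8) = 1698.1
Financial account = -(1698.1 + (-72.4)) = -1625.7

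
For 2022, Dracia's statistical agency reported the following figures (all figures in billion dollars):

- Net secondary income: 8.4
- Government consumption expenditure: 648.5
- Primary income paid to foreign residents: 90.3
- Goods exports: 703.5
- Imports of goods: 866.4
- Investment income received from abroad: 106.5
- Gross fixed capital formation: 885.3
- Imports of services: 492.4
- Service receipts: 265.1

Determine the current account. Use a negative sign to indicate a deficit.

-365.6

Goods balance = 703.5 - 866.4 = -162.9
Services balance = 265.1 - 492.4 = -227.3
Trade balance (goods + services) = -162.9 + (-227.3) = -390.2
Net primary income = 106.5 - 90.3 = 16.2
Net secondary income = 8.4
Current account = -390.2 + 16.2 + 8.4 = -365.6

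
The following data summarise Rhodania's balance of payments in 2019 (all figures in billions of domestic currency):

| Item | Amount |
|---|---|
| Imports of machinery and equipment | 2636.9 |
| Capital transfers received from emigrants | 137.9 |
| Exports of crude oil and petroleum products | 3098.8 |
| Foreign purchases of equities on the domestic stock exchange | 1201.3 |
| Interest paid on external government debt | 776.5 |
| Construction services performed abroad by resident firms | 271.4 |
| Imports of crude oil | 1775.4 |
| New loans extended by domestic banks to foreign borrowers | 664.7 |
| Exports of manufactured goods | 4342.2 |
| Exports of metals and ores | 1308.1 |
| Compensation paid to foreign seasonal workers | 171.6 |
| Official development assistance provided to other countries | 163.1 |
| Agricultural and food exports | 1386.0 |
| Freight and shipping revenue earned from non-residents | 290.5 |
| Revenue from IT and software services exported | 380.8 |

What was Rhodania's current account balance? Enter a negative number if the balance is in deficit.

Goods: -2636.9 + 4342.2 - 1775.4 + 3098.8 + 1308.1 + 1386.0 = 5722.8
Services: 380.8 + 271.4 + 290.5 = 942.7
Primary income: -776.5 - 171.6 = -948.1
Secondary income: -163.1
Current account = 5722.8 + 942.7 + (-948.1) + (-163.1) = 5554.3
(Excluded from the current account — capital account: capital transfers received from emigrants 137.9; financial account: foreign purchases of equities on the domestic stock exchange 1201.3, new loans extended by domestic banks to foreign borrowers 664.7.)

5554.3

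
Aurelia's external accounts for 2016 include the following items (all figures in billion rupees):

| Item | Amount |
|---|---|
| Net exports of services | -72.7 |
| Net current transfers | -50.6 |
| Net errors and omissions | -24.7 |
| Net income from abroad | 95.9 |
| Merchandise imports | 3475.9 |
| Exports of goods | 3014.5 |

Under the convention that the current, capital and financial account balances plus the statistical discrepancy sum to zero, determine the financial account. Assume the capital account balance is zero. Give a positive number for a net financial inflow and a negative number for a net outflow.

513.5

Goods balance = 3014.5 - 3475.9 = -461.4
Services balance = -72.7
Trade balance (goods + services) = -461.4 + (-72.7) = -534.1
Net primary income = 95.9
Net secondary income = -50.6
Current account = -534.1 + 95.9 + (-50.6) = -488.8
Financial account = -(-488.8 + (-24.7)) = 513.5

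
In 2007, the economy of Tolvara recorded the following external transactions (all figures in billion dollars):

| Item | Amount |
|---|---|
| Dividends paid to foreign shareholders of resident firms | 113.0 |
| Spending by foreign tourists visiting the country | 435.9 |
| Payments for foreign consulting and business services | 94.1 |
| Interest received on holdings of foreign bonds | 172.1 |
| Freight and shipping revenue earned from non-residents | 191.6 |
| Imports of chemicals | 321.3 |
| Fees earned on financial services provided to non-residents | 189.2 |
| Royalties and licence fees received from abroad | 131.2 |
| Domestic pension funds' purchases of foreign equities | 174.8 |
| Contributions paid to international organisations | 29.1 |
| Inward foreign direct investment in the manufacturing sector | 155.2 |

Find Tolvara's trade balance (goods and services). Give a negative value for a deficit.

532.5

Goods: -321.3
Services: 435.9 + 131.2 + 191.6 - 94.1 + 189.2 = 853.8
Trade balance = -321.3 + 853.8 = 532.5
(Excluded from the trade balance — primary income: dividends paid to foreign shareholders of resident firms 113.0, interest received on holdings of foreign bonds 172.1; financial account: domestic pension funds' purchases of foreign equities 174.8, inward foreign direct investment in the manufacturing sector 155.2; secondary income: contributions paid to international organisations 29.1.)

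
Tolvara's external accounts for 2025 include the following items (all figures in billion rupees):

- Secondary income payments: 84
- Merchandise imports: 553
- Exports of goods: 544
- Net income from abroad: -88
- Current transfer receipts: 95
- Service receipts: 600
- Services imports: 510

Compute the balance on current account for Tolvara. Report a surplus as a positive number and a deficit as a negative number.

4

Goods balance = 544 - 553 = -9
Services balance = 600 - 510 = 90
Trade balance (goods + services) = -9 + 90 = 81
Net primary income = -88
Net secondary income = 95 - 84 = 11
Current account = 81 + (-88) + 11 = 4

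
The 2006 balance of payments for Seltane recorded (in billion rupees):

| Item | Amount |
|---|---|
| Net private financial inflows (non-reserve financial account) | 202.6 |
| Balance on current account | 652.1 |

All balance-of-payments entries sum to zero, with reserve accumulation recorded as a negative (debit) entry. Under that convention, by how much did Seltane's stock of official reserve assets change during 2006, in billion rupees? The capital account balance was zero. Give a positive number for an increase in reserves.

Official reserve transactions balance = -(652.1 + 202.6) = -854.7
An accumulation of reserves is recorded as a debit (negative entry), so the change in the stock of reserves is the negative of that balance.
Change in official reserves = -(-854.7) = 854.7

854.7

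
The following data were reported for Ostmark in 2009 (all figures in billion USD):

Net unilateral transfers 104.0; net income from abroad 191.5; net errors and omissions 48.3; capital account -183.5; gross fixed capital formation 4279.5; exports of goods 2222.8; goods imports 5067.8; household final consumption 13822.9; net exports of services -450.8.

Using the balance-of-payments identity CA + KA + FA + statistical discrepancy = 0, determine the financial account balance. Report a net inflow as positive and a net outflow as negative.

Goods balance = 2222.8 - 5067.8 = -2845.0
Services balance = -450.8
Trade balance (goods + services) = -2845.0 + (-450.8) = -3295.8
Net primary income = 191.5
Net secondary income = 104.0
Current account = -3295.8 + 191.5 + 104.0 = -3000.3
Financial account = -(-3000.3 + (-183.5) + 48.3) = 3135.5

3135.5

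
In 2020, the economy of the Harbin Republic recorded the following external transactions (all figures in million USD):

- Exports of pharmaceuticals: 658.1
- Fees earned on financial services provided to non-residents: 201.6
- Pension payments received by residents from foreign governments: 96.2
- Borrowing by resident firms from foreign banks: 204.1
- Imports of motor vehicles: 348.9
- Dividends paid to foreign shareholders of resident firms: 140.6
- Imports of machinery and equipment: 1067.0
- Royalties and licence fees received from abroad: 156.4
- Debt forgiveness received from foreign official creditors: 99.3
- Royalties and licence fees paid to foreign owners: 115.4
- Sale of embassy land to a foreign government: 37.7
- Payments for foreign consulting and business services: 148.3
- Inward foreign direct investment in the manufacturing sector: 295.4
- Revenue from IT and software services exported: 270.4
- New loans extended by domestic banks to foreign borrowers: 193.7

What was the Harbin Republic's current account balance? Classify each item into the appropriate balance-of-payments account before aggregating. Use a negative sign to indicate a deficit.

-437.5

Goods: -1067.0 - 348.9 + 658.1 = -757.8
Services: 201.6 - 115.4 + 270.4 + 156.4 - 148.3 = 364.7
Primary income: -140.6
Secondary income: 96.2
Current account = (-757.8) + 364.7 + (-140.6) + 96.2 = -437.5
(Excluded from the current account — financial account: borrowing by resident firms from foreign banks 204.1, inward foreign direct investment in the manufacturing sector 295.4, new loans extended by domestic banks to foreign borrowers 193.7; capital account: debt forgiveness received from foreign official creditors 99.3, sale of embassy land to a foreign government 37.7.)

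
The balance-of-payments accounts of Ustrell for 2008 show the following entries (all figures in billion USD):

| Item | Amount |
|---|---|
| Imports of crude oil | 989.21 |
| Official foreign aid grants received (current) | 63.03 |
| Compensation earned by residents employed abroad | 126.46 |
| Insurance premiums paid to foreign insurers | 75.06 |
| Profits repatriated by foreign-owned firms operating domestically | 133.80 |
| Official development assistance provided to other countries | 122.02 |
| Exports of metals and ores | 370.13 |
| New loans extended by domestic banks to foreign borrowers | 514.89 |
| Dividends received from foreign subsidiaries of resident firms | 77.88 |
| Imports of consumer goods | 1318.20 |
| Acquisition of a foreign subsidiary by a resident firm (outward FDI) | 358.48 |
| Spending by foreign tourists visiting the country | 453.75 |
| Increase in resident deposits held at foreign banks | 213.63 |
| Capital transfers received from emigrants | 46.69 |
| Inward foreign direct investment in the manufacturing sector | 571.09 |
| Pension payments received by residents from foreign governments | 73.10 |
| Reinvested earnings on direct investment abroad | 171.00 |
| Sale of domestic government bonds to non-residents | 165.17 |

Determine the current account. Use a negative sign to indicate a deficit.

Goods: -989.21 - 1318.20 + 370.13 = -1937.28
Services: -75.06 + 453.75 = 378.69
Primary income: 171.00 + 77.88 - 133.80 + 126.46 = 241.54
Secondary income: -122.02 + 73.10 + 63.03 = 14.11
Current account = (-1937.28) + 378.69 + 241.54 + 14.11 = -1302.94
(Excluded from the current account — financial account: new loans extended by domestic banks to foreign borrowers 514.89, acquisition of a foreign subsidiary by a resident firm (outward FDI) 358.48, increase in resident deposits held at foreign banks 213.63, inward foreign direct investment in the manufacturing sector 571.09, sale of domestic government bonds to non-residents 165.17; capital account: capital transfers received from emigrants 46.69.)

-1302.94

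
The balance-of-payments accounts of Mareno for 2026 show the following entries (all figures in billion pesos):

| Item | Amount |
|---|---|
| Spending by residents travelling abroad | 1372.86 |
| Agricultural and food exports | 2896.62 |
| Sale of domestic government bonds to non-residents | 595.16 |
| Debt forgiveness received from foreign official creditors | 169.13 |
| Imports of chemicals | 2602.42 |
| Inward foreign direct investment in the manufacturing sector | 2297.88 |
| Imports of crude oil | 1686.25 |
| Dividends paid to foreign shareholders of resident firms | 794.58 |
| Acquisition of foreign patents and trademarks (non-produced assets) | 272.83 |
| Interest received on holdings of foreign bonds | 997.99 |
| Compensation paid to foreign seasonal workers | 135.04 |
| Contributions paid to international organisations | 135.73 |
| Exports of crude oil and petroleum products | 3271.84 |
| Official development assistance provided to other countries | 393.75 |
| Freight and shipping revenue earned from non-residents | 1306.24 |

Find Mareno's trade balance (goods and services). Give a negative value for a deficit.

1813.17

Goods: -1686.25 + 3271.84 - 2602.42 + 2896.62 = 1879.79
Services: -1372.86 + 1306.24 = -66.62
Trade balance = 1879.79 + (-66.62) = 1813.17
(Excluded from the trade balance — financial account: sale of domestic government bonds to non-residents 595.16, inward foreign direct investment in the manufacturing sector 2297.88; capital account: debt forgiveness received from foreign official creditors 169.13, acquisition of foreign patents and trademarks (non-produced assets) 272.83; primary income: dividends paid to foreign shareholders of resident firms 794.58, interest received on holdings of foreign bonds 997.99, compensation paid to foreign seasonal workers 135.04; secondary income: contributions paid to international organisations 135.73, official development assistance provided to other countries 393.75.)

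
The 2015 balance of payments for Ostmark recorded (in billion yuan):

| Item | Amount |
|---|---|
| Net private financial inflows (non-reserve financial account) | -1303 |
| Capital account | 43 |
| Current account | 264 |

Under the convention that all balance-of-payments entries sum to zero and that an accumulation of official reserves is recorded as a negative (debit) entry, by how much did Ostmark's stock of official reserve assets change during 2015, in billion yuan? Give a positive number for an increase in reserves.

Official reserve transactions balance = -(264 + 43 + (-1303)) = 996
An accumulation of reserves is recorded as a debit (negative entry), so the change in the stock of reserves is the negative of that balance.
Change in official reserves = -(996) = -996

-996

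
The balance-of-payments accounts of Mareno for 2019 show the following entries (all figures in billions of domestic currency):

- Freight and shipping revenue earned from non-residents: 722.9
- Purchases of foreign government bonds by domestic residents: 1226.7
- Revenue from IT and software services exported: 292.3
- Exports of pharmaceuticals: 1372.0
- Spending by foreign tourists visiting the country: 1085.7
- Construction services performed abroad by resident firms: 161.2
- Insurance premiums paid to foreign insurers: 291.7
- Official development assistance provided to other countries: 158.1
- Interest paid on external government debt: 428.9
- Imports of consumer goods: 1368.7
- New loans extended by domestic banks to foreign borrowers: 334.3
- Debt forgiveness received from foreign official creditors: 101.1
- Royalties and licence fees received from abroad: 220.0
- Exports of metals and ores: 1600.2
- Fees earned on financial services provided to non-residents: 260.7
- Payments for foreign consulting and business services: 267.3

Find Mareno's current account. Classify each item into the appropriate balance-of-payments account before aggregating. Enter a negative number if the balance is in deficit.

Goods: -1368.7 + 1372.0 + 1600.2 = 1603.5
Services: -291.7 + 292.3 + 1085.7 + 220.0 + 161.2 + 260.7 + 722.9 - 267.3 = 2183.8
Primary income: -428.9
Secondary income: -158.1
Current account = 1603.5 + 2183.8 + (-428.9) + (-158.1) = 3200.3
(Excluded from the current account — financial account: purchases of foreign government bonds by domestic residents 1226.7, new loans extended by domestic banks to foreign borrowers 334.3; capital account: debt forgiveness received from foreign official creditors 101.1.)

3200.3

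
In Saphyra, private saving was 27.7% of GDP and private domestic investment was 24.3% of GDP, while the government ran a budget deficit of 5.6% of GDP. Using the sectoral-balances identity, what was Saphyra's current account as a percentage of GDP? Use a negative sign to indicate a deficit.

By the sectoral-balances identity, CA = (S_private - I) + (T - G).
Private balance = 27.7 - 24.3 = 3.4
Government balance (T - G) = -5.6
CA = 3.4 + (-5.6) = -2.2

-2.2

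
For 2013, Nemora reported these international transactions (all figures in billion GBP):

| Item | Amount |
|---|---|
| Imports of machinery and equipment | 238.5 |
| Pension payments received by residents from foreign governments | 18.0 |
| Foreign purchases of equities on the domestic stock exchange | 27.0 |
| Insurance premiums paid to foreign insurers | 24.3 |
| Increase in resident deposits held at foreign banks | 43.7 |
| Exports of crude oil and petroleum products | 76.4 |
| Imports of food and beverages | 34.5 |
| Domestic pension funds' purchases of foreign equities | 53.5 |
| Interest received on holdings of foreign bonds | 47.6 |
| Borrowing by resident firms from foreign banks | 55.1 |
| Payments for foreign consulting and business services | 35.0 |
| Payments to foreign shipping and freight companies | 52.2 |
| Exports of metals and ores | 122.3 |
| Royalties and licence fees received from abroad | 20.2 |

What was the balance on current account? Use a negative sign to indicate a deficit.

-100.0

Goods: 122.3 + 76.4 - 238.5 - 34.5 = -74.3
Services: -24.3 - 52.2 - 35.0 + 20.2 = -91.3
Primary income: 47.6
Secondary income: 18.0
Current account = (-74.3) + (-91.3) + 47.6 + 18.0 = -100.0
(Excluded from the current account — financial account: foreign purchases of equities on the domestic stock exchange 27.0, increase in resident deposits held at foreign banks 43.7, domestic pension funds' purchases of foreign equities 53.5, borrowing by resident firms from foreign banks 55.1.)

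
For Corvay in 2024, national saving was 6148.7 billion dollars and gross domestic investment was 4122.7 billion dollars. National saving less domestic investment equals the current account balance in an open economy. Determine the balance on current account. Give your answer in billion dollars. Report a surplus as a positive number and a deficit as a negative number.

2026.0

S - I = CA (net lending to the rest of the world).
CA = S - I = 6148.7 - 4122.7 = 2026.0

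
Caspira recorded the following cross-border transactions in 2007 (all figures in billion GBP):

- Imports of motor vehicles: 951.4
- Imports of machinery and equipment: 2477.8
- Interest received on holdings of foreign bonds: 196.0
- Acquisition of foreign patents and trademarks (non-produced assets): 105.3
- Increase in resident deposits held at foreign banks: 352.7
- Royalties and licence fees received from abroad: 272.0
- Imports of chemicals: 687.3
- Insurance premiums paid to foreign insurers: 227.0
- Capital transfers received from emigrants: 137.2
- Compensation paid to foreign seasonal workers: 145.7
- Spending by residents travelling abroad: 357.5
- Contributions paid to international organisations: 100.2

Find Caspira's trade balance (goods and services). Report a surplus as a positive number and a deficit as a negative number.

-4429.0

Goods: -687.3 - 951.4 - 2477.8 = -4116.5
Services: 272.0 - 357.5 - 227.0 = -312.5
Trade balance = -4116.5 + (-312.5) = -4429.0
(Excluded from the trade balance — primary income: interest received on holdings of foreign bonds 196.0, compensation paid to foreign seasonal workers 145.7; capital account: acquisition of foreign patents and trademarks (non-produced assets) 105.3, capital transfers received from emigrants 137.2; financial account: increase in resident deposits held at foreign banks 352.7; secondary income: contributions paid to international organisations 100.2.)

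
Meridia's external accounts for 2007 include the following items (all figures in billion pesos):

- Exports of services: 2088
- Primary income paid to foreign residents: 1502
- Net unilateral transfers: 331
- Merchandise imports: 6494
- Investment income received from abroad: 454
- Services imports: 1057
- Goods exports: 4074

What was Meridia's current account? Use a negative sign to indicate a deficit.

-2106

Goods balance = 4074 - 6494 = -2420
Services balance = 2088 - 1057 = 1031
Trade balance (goods + services) = -2420 + 1031 = -1389
Net primary income = 454 - 1502 = -1048
Net secondary income = 331
Current account = -1389 + (-1048) + 331 = -2106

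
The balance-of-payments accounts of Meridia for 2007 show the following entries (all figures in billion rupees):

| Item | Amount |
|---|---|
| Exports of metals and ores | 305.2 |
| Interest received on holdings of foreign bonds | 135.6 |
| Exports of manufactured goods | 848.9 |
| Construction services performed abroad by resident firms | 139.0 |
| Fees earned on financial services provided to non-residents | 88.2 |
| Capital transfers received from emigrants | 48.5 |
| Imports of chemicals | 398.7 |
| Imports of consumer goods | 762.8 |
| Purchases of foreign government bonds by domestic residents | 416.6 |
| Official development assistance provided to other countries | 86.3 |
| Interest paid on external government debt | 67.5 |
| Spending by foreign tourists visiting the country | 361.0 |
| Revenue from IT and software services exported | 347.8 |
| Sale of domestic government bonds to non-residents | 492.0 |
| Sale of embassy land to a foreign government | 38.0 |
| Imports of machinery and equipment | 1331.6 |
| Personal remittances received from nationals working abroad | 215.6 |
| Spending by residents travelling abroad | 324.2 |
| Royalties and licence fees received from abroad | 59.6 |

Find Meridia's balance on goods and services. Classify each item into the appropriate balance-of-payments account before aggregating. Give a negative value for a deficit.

Goods: -762.8 - 1331.6 - 398.7 + 305.2 + 848.9 = -1339.0
Services: 59.6 + 88.2 + 139.0 - 324.2 + 347.8 + 361.0 = 671.4
Trade balance = -1339.0 + 671.4 = -667.6
(Excluded from the trade balance — primary income: interest received on holdings of foreign bonds 135.6, interest paid on external government debt 67.5; capital account: capital transfers received from emigrants 48.5, sale of embassy land to a foreign government 38.0; financial account: purchases of foreign government bonds by domestic residents 416.6, sale of domestic government bonds to non-residents 492.0; secondary income: official development assistance provided to other countries 86.3, personal remittances received from nationals working abroad 215.6.)

-667.6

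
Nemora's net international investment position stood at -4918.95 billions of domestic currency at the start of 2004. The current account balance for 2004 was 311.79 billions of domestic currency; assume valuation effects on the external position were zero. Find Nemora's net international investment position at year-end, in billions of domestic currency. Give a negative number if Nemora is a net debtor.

With no valuation effects, change in NIIP = current account = 311.79
End-of-year NIIP = -4918.95 + 311.79 = -4607.16

-4607.16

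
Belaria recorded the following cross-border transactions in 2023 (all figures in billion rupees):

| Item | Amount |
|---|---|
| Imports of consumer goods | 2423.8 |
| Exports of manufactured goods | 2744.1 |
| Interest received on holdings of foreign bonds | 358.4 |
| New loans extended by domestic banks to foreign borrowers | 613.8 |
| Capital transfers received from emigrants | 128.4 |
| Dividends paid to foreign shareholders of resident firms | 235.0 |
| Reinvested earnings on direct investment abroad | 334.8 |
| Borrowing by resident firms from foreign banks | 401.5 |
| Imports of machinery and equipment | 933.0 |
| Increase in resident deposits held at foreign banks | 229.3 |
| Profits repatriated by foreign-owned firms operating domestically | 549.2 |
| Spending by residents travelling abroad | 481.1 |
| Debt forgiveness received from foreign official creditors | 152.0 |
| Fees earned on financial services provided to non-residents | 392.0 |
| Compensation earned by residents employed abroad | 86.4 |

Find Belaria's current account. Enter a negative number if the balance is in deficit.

Goods: -933.0 - 2423.8 + 2744.1 = -612.7
Services: -481.1 + 392.0 = -89.1
Primary income: -549.2 + 334.8 + 86.4 + 358.4 - 235.0 = -4.6
Current account = (-612.7) + (-89.1) + (-4.6) = -706.4
(Excluded from the current account — financial account: new loans extended by domestic banks to foreign borrowers 613.8, borrowing by resident firms from foreign banks 401.5, increase in resident deposits held at foreign banks 229.3; capital account: capital transfers received from emigrants 128.4, debt forgiveness received from foreign official creditors 152.0.)

-706.4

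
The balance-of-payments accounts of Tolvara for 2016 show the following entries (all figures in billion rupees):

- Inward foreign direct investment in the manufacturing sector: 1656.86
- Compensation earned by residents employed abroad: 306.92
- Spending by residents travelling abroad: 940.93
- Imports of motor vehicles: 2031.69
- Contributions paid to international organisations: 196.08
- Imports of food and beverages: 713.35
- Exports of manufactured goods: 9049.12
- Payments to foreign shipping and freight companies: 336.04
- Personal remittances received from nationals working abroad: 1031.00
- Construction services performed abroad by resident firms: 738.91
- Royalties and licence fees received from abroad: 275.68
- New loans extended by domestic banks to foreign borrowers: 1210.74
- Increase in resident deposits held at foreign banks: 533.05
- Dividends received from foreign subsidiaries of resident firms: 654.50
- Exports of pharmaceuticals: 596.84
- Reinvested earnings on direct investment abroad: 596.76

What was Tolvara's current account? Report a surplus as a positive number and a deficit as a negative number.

Goods: 596.84 - 2031.69 - 713.35 + 9049.12 = 6900.92
Services: 738.91 - 940.93 + 275.68 - 336.04 = -262.38
Primary income: 654.50 + 596.76 + 306.92 = 1558.18
Secondary income: 1031.00 - 196.08 = 834.92
Current account = 6900.92 + (-262.38) + 1558.18 + 834.92 = 9031.64
(Excluded from the current account — financial account: inward foreign direct investment in the manufacturing sector 1656.86, new loans extended by domestic banks to foreign borrowers 1210.74, increase in resident deposits held at foreign banks 533.05.)

9031.64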